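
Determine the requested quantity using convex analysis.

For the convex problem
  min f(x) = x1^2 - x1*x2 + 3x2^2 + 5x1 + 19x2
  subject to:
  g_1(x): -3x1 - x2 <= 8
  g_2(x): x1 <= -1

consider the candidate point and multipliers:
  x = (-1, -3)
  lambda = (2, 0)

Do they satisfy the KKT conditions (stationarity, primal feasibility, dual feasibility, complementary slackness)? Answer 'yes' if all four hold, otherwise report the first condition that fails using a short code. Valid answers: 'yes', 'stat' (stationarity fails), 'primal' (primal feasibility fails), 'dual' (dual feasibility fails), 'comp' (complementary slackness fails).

Gradient of f: grad f(x) = Q x + c = (6, 2)
Constraint values g_i(x) = a_i^T x - b_i:
  g_1((-1, -3)) = -2
  g_2((-1, -3)) = 0
Stationarity residual: grad f(x) + sum_i lambda_i a_i = (0, 0)
  -> stationarity OK
Primal feasibility (all g_i <= 0): OK
Dual feasibility (all lambda_i >= 0): OK
Complementary slackness (lambda_i * g_i(x) = 0 for all i): FAILS

Verdict: the first failing condition is complementary_slackness -> comp.

comp


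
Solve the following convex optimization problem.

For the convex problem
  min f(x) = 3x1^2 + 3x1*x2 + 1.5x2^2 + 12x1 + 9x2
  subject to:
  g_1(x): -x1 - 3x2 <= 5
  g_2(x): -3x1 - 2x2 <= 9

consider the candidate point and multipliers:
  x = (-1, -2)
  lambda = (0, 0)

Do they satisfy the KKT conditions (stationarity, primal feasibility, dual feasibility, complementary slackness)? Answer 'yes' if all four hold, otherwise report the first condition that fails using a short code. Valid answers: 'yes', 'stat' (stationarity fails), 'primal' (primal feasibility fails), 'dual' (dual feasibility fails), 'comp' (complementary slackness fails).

Gradient of f: grad f(x) = Q x + c = (0, 0)
Constraint values g_i(x) = a_i^T x - b_i:
  g_1((-1, -2)) = 2
  g_2((-1, -2)) = -2
Stationarity residual: grad f(x) + sum_i lambda_i a_i = (0, 0)
  -> stationarity OK
Primal feasibility (all g_i <= 0): FAILS
Dual feasibility (all lambda_i >= 0): OK
Complementary slackness (lambda_i * g_i(x) = 0 for all i): OK

Verdict: the first failing condition is primal_feasibility -> primal.

primal


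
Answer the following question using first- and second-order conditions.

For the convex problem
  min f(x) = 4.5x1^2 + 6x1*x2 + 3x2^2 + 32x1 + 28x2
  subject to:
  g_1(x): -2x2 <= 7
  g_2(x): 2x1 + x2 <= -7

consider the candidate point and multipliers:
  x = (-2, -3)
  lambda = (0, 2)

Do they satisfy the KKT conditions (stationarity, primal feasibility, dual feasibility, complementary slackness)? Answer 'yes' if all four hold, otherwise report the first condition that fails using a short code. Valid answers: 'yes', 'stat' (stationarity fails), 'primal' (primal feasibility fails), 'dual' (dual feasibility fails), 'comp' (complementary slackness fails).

Gradient of f: grad f(x) = Q x + c = (-4, -2)
Constraint values g_i(x) = a_i^T x - b_i:
  g_1((-2, -3)) = -1
  g_2((-2, -3)) = 0
Stationarity residual: grad f(x) + sum_i lambda_i a_i = (0, 0)
  -> stationarity OK
Primal feasibility (all g_i <= 0): OK
Dual feasibility (all lambda_i >= 0): OK
Complementary slackness (lambda_i * g_i(x) = 0 for all i): OK

Verdict: yes, KKT holds.

yes


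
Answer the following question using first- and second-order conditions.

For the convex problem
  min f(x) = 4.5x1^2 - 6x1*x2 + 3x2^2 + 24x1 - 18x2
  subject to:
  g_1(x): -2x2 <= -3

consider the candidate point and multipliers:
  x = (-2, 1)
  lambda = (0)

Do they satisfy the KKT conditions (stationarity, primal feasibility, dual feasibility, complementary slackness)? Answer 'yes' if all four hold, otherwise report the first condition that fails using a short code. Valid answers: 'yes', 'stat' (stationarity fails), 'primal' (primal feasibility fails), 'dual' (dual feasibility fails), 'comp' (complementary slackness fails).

Gradient of f: grad f(x) = Q x + c = (0, 0)
Constraint values g_i(x) = a_i^T x - b_i:
  g_1((-2, 1)) = 1
Stationarity residual: grad f(x) + sum_i lambda_i a_i = (0, 0)
  -> stationarity OK
Primal feasibility (all g_i <= 0): FAILS
Dual feasibility (all lambda_i >= 0): OK
Complementary slackness (lambda_i * g_i(x) = 0 for all i): OK

Verdict: the first failing condition is primal_feasibility -> primal.

primal


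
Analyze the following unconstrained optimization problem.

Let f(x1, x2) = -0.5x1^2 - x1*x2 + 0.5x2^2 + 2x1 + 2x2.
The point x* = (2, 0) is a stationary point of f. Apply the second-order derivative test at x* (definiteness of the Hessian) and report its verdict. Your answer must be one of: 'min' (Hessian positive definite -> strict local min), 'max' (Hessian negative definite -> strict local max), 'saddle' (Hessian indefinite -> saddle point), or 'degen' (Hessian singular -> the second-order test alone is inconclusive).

Compute the Hessian H = grad^2 f:
  H = [[-1, -1], [-1, 1]]
Verify stationarity: grad f(x*) = H x* + g = (0, 0).
Eigenvalues of H: -1.4142, 1.4142.
Eigenvalues have mixed signs, so H is indefinite -> x* is a saddle point.

saddle


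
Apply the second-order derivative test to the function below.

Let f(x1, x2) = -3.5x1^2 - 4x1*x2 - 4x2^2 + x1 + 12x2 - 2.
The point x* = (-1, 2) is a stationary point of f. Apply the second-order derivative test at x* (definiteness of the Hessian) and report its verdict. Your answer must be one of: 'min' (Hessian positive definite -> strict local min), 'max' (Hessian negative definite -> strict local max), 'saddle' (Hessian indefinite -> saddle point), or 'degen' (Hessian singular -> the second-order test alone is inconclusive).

Compute the Hessian H = grad^2 f:
  H = [[-7, -4], [-4, -8]]
Verify stationarity: grad f(x*) = H x* + g = (0, 0).
Eigenvalues of H: -11.5311, -3.4689.
Both eigenvalues < 0, so H is negative definite -> x* is a strict local max.

max


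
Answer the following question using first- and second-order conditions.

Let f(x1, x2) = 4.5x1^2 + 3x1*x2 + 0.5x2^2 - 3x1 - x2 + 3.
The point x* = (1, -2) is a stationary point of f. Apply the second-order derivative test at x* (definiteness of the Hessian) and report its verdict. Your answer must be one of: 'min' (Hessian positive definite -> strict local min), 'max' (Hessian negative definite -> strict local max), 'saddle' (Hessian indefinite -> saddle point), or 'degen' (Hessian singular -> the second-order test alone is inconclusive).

Compute the Hessian H = grad^2 f:
  H = [[9, 3], [3, 1]]
Verify stationarity: grad f(x*) = H x* + g = (0, 0).
Eigenvalues of H: 0, 10.
H has a zero eigenvalue (singular; positive semidefinite but not definite), so H is neither positive definite, negative definite, nor indefinite. The second-order test alone is inconclusive -> degen.
(Indeed, f is constant along the null direction of H through x*, so x* is not a strict local extremum.)

degen


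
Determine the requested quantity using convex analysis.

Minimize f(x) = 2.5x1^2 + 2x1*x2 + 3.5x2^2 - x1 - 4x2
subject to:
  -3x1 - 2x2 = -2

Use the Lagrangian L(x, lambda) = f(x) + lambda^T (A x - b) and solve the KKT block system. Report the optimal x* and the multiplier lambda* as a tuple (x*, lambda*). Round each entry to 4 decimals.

Form the Lagrangian:
  L(x, lambda) = (1/2) x^T Q x + c^T x + lambda^T (A x - b)
Stationarity (grad_x L = 0): Q x + c + A^T lambda = 0.
Primal feasibility: A x = b.

This gives the KKT block system:
  [ Q   A^T ] [ x     ]   [-c ]
  [ A    0  ] [ lambda ] = [ b ]

Solving the linear system:
  x*      = (0.2373, 0.6441)
  lambda* = (0.4915)
  f(x*)   = -0.9153

x* = (0.2373, 0.6441), lambda* = (0.4915)


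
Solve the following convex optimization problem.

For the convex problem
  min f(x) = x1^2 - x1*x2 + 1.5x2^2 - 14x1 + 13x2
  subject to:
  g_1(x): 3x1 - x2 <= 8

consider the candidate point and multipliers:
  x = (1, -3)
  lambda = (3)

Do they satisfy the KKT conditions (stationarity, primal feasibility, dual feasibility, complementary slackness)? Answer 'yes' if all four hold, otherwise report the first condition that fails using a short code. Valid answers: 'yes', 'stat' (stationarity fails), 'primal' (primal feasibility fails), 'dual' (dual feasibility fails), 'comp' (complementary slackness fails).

Gradient of f: grad f(x) = Q x + c = (-9, 3)
Constraint values g_i(x) = a_i^T x - b_i:
  g_1((1, -3)) = -2
Stationarity residual: grad f(x) + sum_i lambda_i a_i = (0, 0)
  -> stationarity OK
Primal feasibility (all g_i <= 0): OK
Dual feasibility (all lambda_i >= 0): OK
Complementary slackness (lambda_i * g_i(x) = 0 for all i): FAILS

Verdict: the first failing condition is complementary_slackness -> comp.

comp


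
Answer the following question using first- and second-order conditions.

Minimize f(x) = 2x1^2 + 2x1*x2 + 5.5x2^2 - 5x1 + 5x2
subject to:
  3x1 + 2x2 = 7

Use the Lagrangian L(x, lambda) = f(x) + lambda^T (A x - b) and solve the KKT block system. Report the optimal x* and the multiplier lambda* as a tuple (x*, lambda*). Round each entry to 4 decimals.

Form the Lagrangian:
  L(x, lambda) = (1/2) x^T Q x + c^T x + lambda^T (A x - b)
Stationarity (grad_x L = 0): Q x + c + A^T lambda = 0.
Primal feasibility: A x = b.

This gives the KKT block system:
  [ Q   A^T ] [ x     ]   [-c ]
  [ A    0  ] [ lambda ] = [ b ]

Solving the linear system:
  x*      = (2.7802, -0.6703)
  lambda* = (-1.5934)
  f(x*)   = -3.0495

x* = (2.7802, -0.6703), lambda* = (-1.5934)


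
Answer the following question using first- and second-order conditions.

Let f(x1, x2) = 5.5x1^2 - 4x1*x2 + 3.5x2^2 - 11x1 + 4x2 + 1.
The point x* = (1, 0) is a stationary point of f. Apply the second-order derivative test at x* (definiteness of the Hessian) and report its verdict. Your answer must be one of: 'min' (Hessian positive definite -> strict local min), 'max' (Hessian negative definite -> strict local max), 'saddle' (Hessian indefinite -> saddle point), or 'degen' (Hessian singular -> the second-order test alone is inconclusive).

Compute the Hessian H = grad^2 f:
  H = [[11, -4], [-4, 7]]
Verify stationarity: grad f(x*) = H x* + g = (0, 0).
Eigenvalues of H: 4.5279, 13.4721.
Both eigenvalues > 0, so H is positive definite -> x* is a strict local min.

min


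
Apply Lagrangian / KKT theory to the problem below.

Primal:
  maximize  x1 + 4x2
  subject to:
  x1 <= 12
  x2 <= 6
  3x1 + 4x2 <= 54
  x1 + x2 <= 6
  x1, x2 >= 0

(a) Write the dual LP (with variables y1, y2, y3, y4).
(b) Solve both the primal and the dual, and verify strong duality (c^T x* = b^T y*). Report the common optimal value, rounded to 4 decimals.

The standard primal-dual pair for 'max c^T x s.t. A x <= b, x >= 0' is:
  Dual:  min b^T y  s.t.  A^T y >= c,  y >= 0.

So the dual LP is:
  minimize  12y1 + 6y2 + 54y3 + 6y4
  subject to:
    y1 + 3y3 + y4 >= 1
    y2 + 4y3 + y4 >= 4
    y1, y2, y3, y4 >= 0

Solving the primal: x* = (0, 6).
  primal value c^T x* = 24.
Solving the dual: y* = (0, 3, 0, 1).
  dual value b^T y* = 24.
Strong duality: c^T x* = b^T y*. Confirmed.

24


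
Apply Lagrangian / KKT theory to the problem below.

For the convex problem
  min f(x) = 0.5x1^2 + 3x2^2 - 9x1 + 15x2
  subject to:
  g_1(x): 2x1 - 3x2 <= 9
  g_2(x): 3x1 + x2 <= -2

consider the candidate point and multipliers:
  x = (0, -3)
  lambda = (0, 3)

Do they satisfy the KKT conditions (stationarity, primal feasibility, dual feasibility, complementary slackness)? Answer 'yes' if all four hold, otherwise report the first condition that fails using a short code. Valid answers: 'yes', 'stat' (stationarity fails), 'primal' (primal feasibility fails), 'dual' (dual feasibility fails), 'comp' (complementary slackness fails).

Gradient of f: grad f(x) = Q x + c = (-9, -3)
Constraint values g_i(x) = a_i^T x - b_i:
  g_1((0, -3)) = 0
  g_2((0, -3)) = -1
Stationarity residual: grad f(x) + sum_i lambda_i a_i = (0, 0)
  -> stationarity OK
Primal feasibility (all g_i <= 0): OK
Dual feasibility (all lambda_i >= 0): OK
Complementary slackness (lambda_i * g_i(x) = 0 for all i): FAILS

Verdict: the first failing condition is complementary_slackness -> comp.

comp


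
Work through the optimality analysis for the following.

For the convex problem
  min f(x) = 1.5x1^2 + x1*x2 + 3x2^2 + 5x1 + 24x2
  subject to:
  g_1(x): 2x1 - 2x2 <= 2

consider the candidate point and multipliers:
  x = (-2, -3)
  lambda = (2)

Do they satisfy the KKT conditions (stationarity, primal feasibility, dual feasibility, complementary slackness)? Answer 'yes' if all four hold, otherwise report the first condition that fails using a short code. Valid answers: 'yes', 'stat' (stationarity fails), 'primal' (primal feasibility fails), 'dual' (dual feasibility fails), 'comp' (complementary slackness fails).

Gradient of f: grad f(x) = Q x + c = (-4, 4)
Constraint values g_i(x) = a_i^T x - b_i:
  g_1((-2, -3)) = 0
Stationarity residual: grad f(x) + sum_i lambda_i a_i = (0, 0)
  -> stationarity OK
Primal feasibility (all g_i <= 0): OK
Dual feasibility (all lambda_i >= 0): OK
Complementary slackness (lambda_i * g_i(x) = 0 for all i): OK

Verdict: yes, KKT holds.

yes


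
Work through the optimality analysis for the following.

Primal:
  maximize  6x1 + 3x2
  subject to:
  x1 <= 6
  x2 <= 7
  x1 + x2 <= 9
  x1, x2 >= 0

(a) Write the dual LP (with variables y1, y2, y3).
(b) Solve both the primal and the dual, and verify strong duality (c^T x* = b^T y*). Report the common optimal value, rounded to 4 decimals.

The standard primal-dual pair for 'max c^T x s.t. A x <= b, x >= 0' is:
  Dual:  min b^T y  s.t.  A^T y >= c,  y >= 0.

So the dual LP is:
  minimize  6y1 + 7y2 + 9y3
  subject to:
    y1 + y3 >= 6
    y2 + y3 >= 3
    y1, y2, y3 >= 0

Solving the primal: x* = (6, 3).
  primal value c^T x* = 45.
Solving the dual: y* = (3, 0, 3).
  dual value b^T y* = 45.
Strong duality: c^T x* = b^T y*. Confirmed.

45


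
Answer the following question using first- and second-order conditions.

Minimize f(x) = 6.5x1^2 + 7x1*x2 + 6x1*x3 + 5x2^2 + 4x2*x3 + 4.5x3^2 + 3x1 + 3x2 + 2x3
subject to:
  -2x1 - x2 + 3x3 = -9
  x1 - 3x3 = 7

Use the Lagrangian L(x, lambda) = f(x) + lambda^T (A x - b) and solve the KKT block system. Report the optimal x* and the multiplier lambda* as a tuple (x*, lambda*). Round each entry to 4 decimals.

Form the Lagrangian:
  L(x, lambda) = (1/2) x^T Q x + c^T x + lambda^T (A x - b)
Stationarity (grad_x L = 0): Q x + c + A^T lambda = 0.
Primal feasibility: A x = b.

This gives the KKT block system:
  [ Q   A^T ] [ x     ]   [-c ]
  [ A    0  ] [ lambda ] = [ b ]

Solving the linear system:
  x*      = (1.2647, 0.7353, -1.9118)
  lambda* = (11.5588, 10)
  f(x*)   = 18.1029

x* = (1.2647, 0.7353, -1.9118), lambda* = (11.5588, 10)


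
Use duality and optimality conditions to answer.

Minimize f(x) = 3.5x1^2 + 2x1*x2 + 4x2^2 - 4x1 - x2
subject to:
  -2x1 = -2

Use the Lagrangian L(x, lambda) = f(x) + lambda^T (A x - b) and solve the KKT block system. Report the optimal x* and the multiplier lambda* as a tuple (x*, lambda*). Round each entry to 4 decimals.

Form the Lagrangian:
  L(x, lambda) = (1/2) x^T Q x + c^T x + lambda^T (A x - b)
Stationarity (grad_x L = 0): Q x + c + A^T lambda = 0.
Primal feasibility: A x = b.

This gives the KKT block system:
  [ Q   A^T ] [ x     ]   [-c ]
  [ A    0  ] [ lambda ] = [ b ]

Solving the linear system:
  x*      = (1, -0.125)
  lambda* = (1.375)
  f(x*)   = -0.5625

x* = (1, -0.125), lambda* = (1.375)


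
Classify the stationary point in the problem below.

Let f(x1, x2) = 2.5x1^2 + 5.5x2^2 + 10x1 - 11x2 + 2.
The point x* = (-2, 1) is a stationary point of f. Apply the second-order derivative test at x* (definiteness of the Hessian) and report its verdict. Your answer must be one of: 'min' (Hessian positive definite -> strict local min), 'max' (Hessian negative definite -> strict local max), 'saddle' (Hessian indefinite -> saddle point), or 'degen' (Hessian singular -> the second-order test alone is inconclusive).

Compute the Hessian H = grad^2 f:
  H = [[5, 0], [0, 11]]
Verify stationarity: grad f(x*) = H x* + g = (0, 0).
Eigenvalues of H: 5, 11.
Both eigenvalues > 0, so H is positive definite -> x* is a strict local min.

min


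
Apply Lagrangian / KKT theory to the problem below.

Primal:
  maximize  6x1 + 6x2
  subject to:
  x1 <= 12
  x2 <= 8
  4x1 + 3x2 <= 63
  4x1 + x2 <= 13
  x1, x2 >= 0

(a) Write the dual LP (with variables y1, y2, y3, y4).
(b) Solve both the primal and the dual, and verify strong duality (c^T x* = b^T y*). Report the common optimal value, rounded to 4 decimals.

The standard primal-dual pair for 'max c^T x s.t. A x <= b, x >= 0' is:
  Dual:  min b^T y  s.t.  A^T y >= c,  y >= 0.

So the dual LP is:
  minimize  12y1 + 8y2 + 63y3 + 13y4
  subject to:
    y1 + 4y3 + 4y4 >= 6
    y2 + 3y3 + y4 >= 6
    y1, y2, y3, y4 >= 0

Solving the primal: x* = (1.25, 8).
  primal value c^T x* = 55.5.
Solving the dual: y* = (0, 4.5, 0, 1.5).
  dual value b^T y* = 55.5.
Strong duality: c^T x* = b^T y*. Confirmed.

55.5


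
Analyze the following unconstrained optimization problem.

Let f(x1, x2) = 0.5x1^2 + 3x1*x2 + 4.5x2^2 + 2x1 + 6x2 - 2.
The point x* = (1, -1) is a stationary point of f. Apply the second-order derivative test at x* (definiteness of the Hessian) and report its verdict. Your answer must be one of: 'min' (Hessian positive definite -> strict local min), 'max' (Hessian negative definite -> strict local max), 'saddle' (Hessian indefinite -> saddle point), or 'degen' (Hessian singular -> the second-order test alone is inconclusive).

Compute the Hessian H = grad^2 f:
  H = [[1, 3], [3, 9]]
Verify stationarity: grad f(x*) = H x* + g = (0, 0).
Eigenvalues of H: 0, 10.
H has a zero eigenvalue (singular; positive semidefinite but not definite), so H is neither positive definite, negative definite, nor indefinite. The second-order test alone is inconclusive -> degen.
(Indeed, f is constant along the null direction of H through x*, so x* is not a strict local extremum.)

degen


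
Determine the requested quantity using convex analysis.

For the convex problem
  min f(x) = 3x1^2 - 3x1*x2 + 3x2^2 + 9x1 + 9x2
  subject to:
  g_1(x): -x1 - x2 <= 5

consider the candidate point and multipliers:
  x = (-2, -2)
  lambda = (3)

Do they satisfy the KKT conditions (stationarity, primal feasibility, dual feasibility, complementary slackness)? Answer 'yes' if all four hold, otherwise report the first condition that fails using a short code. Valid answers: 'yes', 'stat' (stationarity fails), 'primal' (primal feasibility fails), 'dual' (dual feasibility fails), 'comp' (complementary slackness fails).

Gradient of f: grad f(x) = Q x + c = (3, 3)
Constraint values g_i(x) = a_i^T x - b_i:
  g_1((-2, -2)) = -1
Stationarity residual: grad f(x) + sum_i lambda_i a_i = (0, 0)
  -> stationarity OK
Primal feasibility (all g_i <= 0): OK
Dual feasibility (all lambda_i >= 0): OK
Complementary slackness (lambda_i * g_i(x) = 0 for all i): FAILS

Verdict: the first failing condition is complementary_slackness -> comp.

comp


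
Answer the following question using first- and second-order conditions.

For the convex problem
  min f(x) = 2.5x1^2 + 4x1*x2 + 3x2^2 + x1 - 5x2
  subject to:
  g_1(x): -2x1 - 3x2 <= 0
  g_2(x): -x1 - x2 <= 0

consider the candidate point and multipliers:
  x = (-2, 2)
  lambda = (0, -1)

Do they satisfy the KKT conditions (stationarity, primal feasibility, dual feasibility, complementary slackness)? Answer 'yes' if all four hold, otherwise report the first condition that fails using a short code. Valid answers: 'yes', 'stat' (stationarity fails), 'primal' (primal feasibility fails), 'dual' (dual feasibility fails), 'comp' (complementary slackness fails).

Gradient of f: grad f(x) = Q x + c = (-1, -1)
Constraint values g_i(x) = a_i^T x - b_i:
  g_1((-2, 2)) = -2
  g_2((-2, 2)) = 0
Stationarity residual: grad f(x) + sum_i lambda_i a_i = (0, 0)
  -> stationarity OK
Primal feasibility (all g_i <= 0): OK
Dual feasibility (all lambda_i >= 0): FAILS
Complementary slackness (lambda_i * g_i(x) = 0 for all i): OK

Verdict: the first failing condition is dual_feasibility -> dual.

dual


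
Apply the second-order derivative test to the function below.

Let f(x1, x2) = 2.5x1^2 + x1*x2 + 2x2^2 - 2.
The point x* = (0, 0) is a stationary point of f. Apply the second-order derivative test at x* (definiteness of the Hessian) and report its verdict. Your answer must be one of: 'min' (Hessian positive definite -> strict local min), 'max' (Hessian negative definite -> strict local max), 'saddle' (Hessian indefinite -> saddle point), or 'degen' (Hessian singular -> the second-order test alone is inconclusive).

Compute the Hessian H = grad^2 f:
  H = [[5, 1], [1, 4]]
Verify stationarity: grad f(x*) = H x* + g = (0, 0).
Eigenvalues of H: 3.382, 5.618.
Both eigenvalues > 0, so H is positive definite -> x* is a strict local min.

min


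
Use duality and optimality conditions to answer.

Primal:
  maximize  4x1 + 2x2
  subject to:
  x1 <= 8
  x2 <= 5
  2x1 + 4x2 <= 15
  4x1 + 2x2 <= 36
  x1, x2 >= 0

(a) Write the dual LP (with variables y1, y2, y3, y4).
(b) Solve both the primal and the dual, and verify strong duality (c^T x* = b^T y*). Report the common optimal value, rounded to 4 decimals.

The standard primal-dual pair for 'max c^T x s.t. A x <= b, x >= 0' is:
  Dual:  min b^T y  s.t.  A^T y >= c,  y >= 0.

So the dual LP is:
  minimize  8y1 + 5y2 + 15y3 + 36y4
  subject to:
    y1 + 2y3 + 4y4 >= 4
    y2 + 4y3 + 2y4 >= 2
    y1, y2, y3, y4 >= 0

Solving the primal: x* = (7.5, 0).
  primal value c^T x* = 30.
Solving the dual: y* = (0, 0, 2, 0).
  dual value b^T y* = 30.
Strong duality: c^T x* = b^T y*. Confirmed.

30


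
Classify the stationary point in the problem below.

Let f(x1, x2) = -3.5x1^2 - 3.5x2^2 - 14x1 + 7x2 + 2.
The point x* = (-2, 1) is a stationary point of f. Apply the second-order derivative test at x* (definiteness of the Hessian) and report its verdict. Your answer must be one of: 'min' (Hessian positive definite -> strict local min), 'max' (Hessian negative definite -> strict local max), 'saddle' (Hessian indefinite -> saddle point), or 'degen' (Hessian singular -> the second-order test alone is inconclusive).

Compute the Hessian H = grad^2 f:
  H = [[-7, 0], [0, -7]]
Verify stationarity: grad f(x*) = H x* + g = (0, 0).
Eigenvalues of H: -7, -7.
Both eigenvalues < 0, so H is negative definite -> x* is a strict local max.

max


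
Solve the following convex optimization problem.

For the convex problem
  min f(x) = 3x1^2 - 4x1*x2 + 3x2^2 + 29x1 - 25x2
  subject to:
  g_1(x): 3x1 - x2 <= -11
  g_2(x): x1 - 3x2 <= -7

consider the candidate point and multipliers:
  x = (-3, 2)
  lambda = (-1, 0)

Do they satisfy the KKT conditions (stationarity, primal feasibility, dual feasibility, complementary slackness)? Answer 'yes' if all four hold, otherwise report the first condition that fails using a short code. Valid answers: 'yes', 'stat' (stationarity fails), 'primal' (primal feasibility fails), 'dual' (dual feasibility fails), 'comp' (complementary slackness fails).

Gradient of f: grad f(x) = Q x + c = (3, -1)
Constraint values g_i(x) = a_i^T x - b_i:
  g_1((-3, 2)) = 0
  g_2((-3, 2)) = -2
Stationarity residual: grad f(x) + sum_i lambda_i a_i = (0, 0)
  -> stationarity OK
Primal feasibility (all g_i <= 0): OK
Dual feasibility (all lambda_i >= 0): FAILS
Complementary slackness (lambda_i * g_i(x) = 0 for all i): OK

Verdict: the first failing condition is dual_feasibility -> dual.

dual


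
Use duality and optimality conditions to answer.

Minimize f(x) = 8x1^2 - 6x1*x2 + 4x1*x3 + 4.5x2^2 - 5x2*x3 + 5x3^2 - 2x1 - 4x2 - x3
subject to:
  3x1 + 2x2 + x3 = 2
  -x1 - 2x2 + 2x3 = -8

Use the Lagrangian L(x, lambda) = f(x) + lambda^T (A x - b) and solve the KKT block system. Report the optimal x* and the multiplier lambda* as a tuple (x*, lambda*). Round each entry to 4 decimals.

Form the Lagrangian:
  L(x, lambda) = (1/2) x^T Q x + c^T x + lambda^T (A x - b)
Stationarity (grad_x L = 0): Q x + c + A^T lambda = 0.
Primal feasibility: A x = b.

This gives the KKT block system:
  [ Q   A^T ] [ x     ]   [-c ]
  [ A    0  ] [ lambda ] = [ b ]

Solving the linear system:
  x*      = (0.8734, 0.981, -2.5823)
  lambda* = (5.2448, 11.4946)
  f(x*)   = 39.1894

x* = (0.8734, 0.981, -2.5823), lambda* = (5.2448, 11.4946)


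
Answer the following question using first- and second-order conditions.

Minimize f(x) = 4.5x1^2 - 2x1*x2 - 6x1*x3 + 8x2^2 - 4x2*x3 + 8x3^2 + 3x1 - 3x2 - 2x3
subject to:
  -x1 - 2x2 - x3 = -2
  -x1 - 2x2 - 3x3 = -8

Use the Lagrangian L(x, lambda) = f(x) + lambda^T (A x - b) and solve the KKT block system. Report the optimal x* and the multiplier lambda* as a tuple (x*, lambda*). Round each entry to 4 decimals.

Form the Lagrangian:
  L(x, lambda) = (1/2) x^T Q x + c^T x + lambda^T (A x - b)
Stationarity (grad_x L = 0): Q x + c + A^T lambda = 0.
Primal feasibility: A x = b.

This gives the KKT block system:
  [ Q   A^T ] [ x     ]   [-c ]
  [ A    0  ] [ lambda ] = [ b ]

Solving the linear system:
  x*      = (0.1667, -0.5833, 3)
  lambda* = (-42.1667, 29.8333)
  f(x*)   = 75.2917

x* = (0.1667, -0.5833, 3), lambda* = (-42.1667, 29.8333)


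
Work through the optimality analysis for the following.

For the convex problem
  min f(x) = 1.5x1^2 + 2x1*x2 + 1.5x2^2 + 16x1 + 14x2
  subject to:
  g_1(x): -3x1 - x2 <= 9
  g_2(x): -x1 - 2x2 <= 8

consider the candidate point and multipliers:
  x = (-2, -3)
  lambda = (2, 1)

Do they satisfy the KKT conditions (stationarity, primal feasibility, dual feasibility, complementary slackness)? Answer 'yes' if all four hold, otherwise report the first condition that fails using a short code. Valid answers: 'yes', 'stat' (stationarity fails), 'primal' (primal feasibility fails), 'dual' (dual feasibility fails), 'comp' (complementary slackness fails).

Gradient of f: grad f(x) = Q x + c = (4, 1)
Constraint values g_i(x) = a_i^T x - b_i:
  g_1((-2, -3)) = 0
  g_2((-2, -3)) = 0
Stationarity residual: grad f(x) + sum_i lambda_i a_i = (-3, -3)
  -> stationarity FAILS
Primal feasibility (all g_i <= 0): OK
Dual feasibility (all lambda_i >= 0): OK
Complementary slackness (lambda_i * g_i(x) = 0 for all i): OK

Verdict: the first failing condition is stationarity -> stat.

stat


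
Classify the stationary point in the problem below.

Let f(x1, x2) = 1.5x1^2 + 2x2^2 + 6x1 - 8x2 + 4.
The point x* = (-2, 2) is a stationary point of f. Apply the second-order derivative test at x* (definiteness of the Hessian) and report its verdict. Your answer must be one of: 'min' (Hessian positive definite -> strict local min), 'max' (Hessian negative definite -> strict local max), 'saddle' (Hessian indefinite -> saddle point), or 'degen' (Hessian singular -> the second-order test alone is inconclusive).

Compute the Hessian H = grad^2 f:
  H = [[3, 0], [0, 4]]
Verify stationarity: grad f(x*) = H x* + g = (0, 0).
Eigenvalues of H: 3, 4.
Both eigenvalues > 0, so H is positive definite -> x* is a strict local min.

min


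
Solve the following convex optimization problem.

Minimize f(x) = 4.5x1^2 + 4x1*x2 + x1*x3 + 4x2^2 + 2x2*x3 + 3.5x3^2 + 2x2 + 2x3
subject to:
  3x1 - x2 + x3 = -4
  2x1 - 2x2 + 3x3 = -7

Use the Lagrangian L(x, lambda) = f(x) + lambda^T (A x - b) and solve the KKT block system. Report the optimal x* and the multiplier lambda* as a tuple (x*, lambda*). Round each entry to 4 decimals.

Form the Lagrangian:
  L(x, lambda) = (1/2) x^T Q x + c^T x + lambda^T (A x - b)
Stationarity (grad_x L = 0): Q x + c + A^T lambda = 0.
Primal feasibility: A x = b.

This gives the KKT block system:
  [ Q   A^T ] [ x     ]   [-c ]
  [ A    0  ] [ lambda ] = [ b ]

Solving the linear system:
  x*      = (-0.5878, 0.8853, -1.3512)
  lambda* = (-0.4644, 2.2467)
  f(x*)   = 6.4688

x* = (-0.5878, 0.8853, -1.3512), lambda* = (-0.4644, 2.2467)


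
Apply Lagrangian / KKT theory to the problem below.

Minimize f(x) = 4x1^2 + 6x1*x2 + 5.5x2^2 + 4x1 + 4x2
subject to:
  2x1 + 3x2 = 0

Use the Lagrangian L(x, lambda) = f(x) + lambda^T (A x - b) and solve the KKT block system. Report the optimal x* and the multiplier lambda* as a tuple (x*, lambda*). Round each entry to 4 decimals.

Form the Lagrangian:
  L(x, lambda) = (1/2) x^T Q x + c^T x + lambda^T (A x - b)
Stationarity (grad_x L = 0): Q x + c + A^T lambda = 0.
Primal feasibility: A x = b.

This gives the KKT block system:
  [ Q   A^T ] [ x     ]   [-c ]
  [ A    0  ] [ lambda ] = [ b ]

Solving the linear system:
  x*      = (-0.2727, 0.1818)
  lambda* = (-1.4545)
  f(x*)   = -0.1818

x* = (-0.2727, 0.1818), lambda* = (-1.4545)


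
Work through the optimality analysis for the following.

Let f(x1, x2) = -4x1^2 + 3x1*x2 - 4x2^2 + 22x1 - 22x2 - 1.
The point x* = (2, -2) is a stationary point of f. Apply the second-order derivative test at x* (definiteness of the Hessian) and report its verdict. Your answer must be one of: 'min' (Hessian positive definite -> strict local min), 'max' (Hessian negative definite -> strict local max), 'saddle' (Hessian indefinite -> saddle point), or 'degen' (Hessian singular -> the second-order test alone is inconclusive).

Compute the Hessian H = grad^2 f:
  H = [[-8, 3], [3, -8]]
Verify stationarity: grad f(x*) = H x* + g = (0, 0).
Eigenvalues of H: -11, -5.
Both eigenvalues < 0, so H is negative definite -> x* is a strict local max.

max


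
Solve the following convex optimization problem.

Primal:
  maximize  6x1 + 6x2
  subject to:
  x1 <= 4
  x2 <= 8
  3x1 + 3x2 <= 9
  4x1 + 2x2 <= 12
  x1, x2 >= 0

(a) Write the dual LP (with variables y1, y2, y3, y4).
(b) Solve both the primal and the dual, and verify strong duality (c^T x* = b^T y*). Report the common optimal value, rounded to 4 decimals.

The standard primal-dual pair for 'max c^T x s.t. A x <= b, x >= 0' is:
  Dual:  min b^T y  s.t.  A^T y >= c,  y >= 0.

So the dual LP is:
  minimize  4y1 + 8y2 + 9y3 + 12y4
  subject to:
    y1 + 3y3 + 4y4 >= 6
    y2 + 3y3 + 2y4 >= 6
    y1, y2, y3, y4 >= 0

Solving the primal: x* = (3, 0).
  primal value c^T x* = 18.
Solving the dual: y* = (0, 0, 2, 0).
  dual value b^T y* = 18.
Strong duality: c^T x* = b^T y*. Confirmed.

18


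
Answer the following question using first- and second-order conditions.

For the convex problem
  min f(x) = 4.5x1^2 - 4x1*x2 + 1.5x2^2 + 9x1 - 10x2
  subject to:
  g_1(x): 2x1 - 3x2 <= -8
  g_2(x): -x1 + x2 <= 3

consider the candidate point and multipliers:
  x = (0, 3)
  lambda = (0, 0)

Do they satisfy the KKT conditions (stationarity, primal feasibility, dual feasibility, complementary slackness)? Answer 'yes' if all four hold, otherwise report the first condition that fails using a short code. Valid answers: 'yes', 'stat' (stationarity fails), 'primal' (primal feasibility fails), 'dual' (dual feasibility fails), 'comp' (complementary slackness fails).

Gradient of f: grad f(x) = Q x + c = (-3, -1)
Constraint values g_i(x) = a_i^T x - b_i:
  g_1((0, 3)) = -1
  g_2((0, 3)) = 0
Stationarity residual: grad f(x) + sum_i lambda_i a_i = (-3, -1)
  -> stationarity FAILS
Primal feasibility (all g_i <= 0): OK
Dual feasibility (all lambda_i >= 0): OK
Complementary slackness (lambda_i * g_i(x) = 0 for all i): OK

Verdict: the first failing condition is stationarity -> stat.

stat


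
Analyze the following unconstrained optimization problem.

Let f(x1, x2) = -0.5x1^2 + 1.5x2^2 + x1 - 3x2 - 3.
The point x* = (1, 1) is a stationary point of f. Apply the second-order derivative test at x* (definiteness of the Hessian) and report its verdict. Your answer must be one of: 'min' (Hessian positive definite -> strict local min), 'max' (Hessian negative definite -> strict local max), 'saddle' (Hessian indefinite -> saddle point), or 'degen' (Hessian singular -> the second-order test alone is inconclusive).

Compute the Hessian H = grad^2 f:
  H = [[-1, 0], [0, 3]]
Verify stationarity: grad f(x*) = H x* + g = (0, 0).
Eigenvalues of H: -1, 3.
Eigenvalues have mixed signs, so H is indefinite -> x* is a saddle point.

saddle


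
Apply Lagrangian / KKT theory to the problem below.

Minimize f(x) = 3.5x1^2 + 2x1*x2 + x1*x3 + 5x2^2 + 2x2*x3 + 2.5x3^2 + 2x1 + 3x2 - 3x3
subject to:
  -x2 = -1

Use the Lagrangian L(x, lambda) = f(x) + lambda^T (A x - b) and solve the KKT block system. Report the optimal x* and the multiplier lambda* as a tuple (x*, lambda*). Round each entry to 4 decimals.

Form the Lagrangian:
  L(x, lambda) = (1/2) x^T Q x + c^T x + lambda^T (A x - b)
Stationarity (grad_x L = 0): Q x + c + A^T lambda = 0.
Primal feasibility: A x = b.

This gives the KKT block system:
  [ Q   A^T ] [ x     ]   [-c ]
  [ A    0  ] [ lambda ] = [ b ]

Solving the linear system:
  x*      = (-0.6176, 1, 0.3235)
  lambda* = (12.4118)
  f(x*)   = 6.6029

x* = (-0.6176, 1, 0.3235), lambda* = (12.4118)


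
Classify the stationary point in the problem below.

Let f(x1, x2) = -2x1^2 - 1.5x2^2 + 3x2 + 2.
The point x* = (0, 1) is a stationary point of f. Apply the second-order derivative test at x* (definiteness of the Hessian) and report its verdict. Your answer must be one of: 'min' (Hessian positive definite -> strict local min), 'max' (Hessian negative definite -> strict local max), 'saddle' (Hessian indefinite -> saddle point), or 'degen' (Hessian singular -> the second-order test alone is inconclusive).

Compute the Hessian H = grad^2 f:
  H = [[-4, 0], [0, -3]]
Verify stationarity: grad f(x*) = H x* + g = (0, 0).
Eigenvalues of H: -4, -3.
Both eigenvalues < 0, so H is negative definite -> x* is a strict local max.

max


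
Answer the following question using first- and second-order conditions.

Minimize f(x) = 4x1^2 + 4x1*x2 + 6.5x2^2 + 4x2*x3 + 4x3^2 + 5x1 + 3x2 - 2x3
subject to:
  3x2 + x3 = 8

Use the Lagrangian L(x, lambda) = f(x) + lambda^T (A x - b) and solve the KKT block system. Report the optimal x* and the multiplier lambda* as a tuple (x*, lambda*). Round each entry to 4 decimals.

Form the Lagrangian:
  L(x, lambda) = (1/2) x^T Q x + c^T x + lambda^T (A x - b)
Stationarity (grad_x L = 0): Q x + c + A^T lambda = 0.
Primal feasibility: A x = b.

This gives the KKT block system:
  [ Q   A^T ] [ x     ]   [-c ]
  [ A    0  ] [ lambda ] = [ b ]

Solving the linear system:
  x*      = (-1.9258, 2.6017, 0.1949)
  lambda* = (-9.9661)
  f(x*)   = 38.7574

x* = (-1.9258, 2.6017, 0.1949), lambda* = (-9.9661)


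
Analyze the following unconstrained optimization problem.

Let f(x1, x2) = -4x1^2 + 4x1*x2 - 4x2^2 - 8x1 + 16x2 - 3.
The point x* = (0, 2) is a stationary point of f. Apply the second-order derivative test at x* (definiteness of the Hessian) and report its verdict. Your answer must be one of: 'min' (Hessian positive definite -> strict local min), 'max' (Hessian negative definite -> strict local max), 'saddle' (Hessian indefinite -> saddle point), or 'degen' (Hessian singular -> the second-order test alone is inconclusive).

Compute the Hessian H = grad^2 f:
  H = [[-8, 4], [4, -8]]
Verify stationarity: grad f(x*) = H x* + g = (0, 0).
Eigenvalues of H: -12, -4.
Both eigenvalues < 0, so H is negative definite -> x* is a strict local max.

max


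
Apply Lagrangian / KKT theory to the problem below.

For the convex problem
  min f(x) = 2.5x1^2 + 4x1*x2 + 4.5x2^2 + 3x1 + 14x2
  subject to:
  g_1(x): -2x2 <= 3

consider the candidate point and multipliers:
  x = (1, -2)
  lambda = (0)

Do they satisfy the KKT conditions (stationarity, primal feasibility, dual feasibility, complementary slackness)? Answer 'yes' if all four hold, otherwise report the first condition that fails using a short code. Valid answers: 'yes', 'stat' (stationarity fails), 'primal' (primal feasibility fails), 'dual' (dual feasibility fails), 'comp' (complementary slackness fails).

Gradient of f: grad f(x) = Q x + c = (0, 0)
Constraint values g_i(x) = a_i^T x - b_i:
  g_1((1, -2)) = 1
Stationarity residual: grad f(x) + sum_i lambda_i a_i = (0, 0)
  -> stationarity OK
Primal feasibility (all g_i <= 0): FAILS
Dual feasibility (all lambda_i >= 0): OK
Complementary slackness (lambda_i * g_i(x) = 0 for all i): OK

Verdict: the first failing condition is primal_feasibility -> primal.

primal


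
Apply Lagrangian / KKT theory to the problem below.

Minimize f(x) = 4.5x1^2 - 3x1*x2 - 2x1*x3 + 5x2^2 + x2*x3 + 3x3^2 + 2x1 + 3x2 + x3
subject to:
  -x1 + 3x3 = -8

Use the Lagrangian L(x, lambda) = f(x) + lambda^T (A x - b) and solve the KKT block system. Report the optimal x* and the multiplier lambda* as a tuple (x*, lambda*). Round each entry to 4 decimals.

Form the Lagrangian:
  L(x, lambda) = (1/2) x^T Q x + c^T x + lambda^T (A x - b)
Stationarity (grad_x L = 0): Q x + c + A^T lambda = 0.
Primal feasibility: A x = b.

This gives the KKT block system:
  [ Q   A^T ] [ x     ]   [-c ]
  [ A    0  ] [ lambda ] = [ b ]

Solving the linear system:
  x*      = (-0.3178, -0.1181, -2.7726)
  lambda* = (5.0394)
  f(x*)   = 18.2762

x* = (-0.3178, -0.1181, -2.7726), lambda* = (5.0394)


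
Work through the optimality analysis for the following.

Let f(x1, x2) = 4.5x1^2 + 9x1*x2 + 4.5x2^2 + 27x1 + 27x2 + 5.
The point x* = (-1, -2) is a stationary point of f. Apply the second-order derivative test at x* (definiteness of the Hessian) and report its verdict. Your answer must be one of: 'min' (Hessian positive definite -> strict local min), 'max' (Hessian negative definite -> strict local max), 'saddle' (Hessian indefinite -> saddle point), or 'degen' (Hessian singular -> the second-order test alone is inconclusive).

Compute the Hessian H = grad^2 f:
  H = [[9, 9], [9, 9]]
Verify stationarity: grad f(x*) = H x* + g = (0, 0).
Eigenvalues of H: 0, 18.
H has a zero eigenvalue (singular; positive semidefinite but not definite), so H is neither positive definite, negative definite, nor indefinite. The second-order test alone is inconclusive -> degen.
(Indeed, f is constant along the null direction of H through x*, so x* is not a strict local extremum.)

degen


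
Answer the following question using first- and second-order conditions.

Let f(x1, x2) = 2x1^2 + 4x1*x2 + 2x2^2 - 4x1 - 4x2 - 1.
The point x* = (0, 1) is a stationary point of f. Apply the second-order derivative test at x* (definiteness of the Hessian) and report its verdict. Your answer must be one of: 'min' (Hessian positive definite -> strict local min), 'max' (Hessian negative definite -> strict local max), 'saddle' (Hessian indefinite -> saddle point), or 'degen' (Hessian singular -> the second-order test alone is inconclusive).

Compute the Hessian H = grad^2 f:
  H = [[4, 4], [4, 4]]
Verify stationarity: grad f(x*) = H x* + g = (0, 0).
Eigenvalues of H: 0, 8.
H has a zero eigenvalue (singular; positive semidefinite but not definite), so H is neither positive definite, negative definite, nor indefinite. The second-order test alone is inconclusive -> degen.
(Indeed, f is constant along the null direction of H through x*, so x* is not a strict local extremum.)

degen


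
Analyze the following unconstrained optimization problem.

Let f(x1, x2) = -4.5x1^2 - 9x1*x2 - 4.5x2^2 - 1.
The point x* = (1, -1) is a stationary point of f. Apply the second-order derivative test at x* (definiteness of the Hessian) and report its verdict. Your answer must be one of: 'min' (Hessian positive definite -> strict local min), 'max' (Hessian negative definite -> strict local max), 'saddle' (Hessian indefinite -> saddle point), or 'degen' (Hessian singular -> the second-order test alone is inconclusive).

Compute the Hessian H = grad^2 f:
  H = [[-9, -9], [-9, -9]]
Verify stationarity: grad f(x*) = H x* + g = (0, 0).
Eigenvalues of H: -18, 0.
H has a zero eigenvalue (singular; negative semidefinite but not definite), so H is neither positive definite, negative definite, nor indefinite. The second-order test alone is inconclusive -> degen.
(Indeed, f is constant along the null direction of H through x*, so x* is not a strict local extremum.)

degen


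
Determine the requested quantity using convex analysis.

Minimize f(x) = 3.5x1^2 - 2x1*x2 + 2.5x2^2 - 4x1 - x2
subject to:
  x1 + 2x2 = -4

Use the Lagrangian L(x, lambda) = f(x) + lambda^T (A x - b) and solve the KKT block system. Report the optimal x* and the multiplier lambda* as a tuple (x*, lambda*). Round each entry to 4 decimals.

Form the Lagrangian:
  L(x, lambda) = (1/2) x^T Q x + c^T x + lambda^T (A x - b)
Stationarity (grad_x L = 0): Q x + c + A^T lambda = 0.
Primal feasibility: A x = b.

This gives the KKT block system:
  [ Q   A^T ] [ x     ]   [-c ]
  [ A    0  ] [ lambda ] = [ b ]

Solving the linear system:
  x*      = (-0.5366, -1.7317)
  lambda* = (4.2927)
  f(x*)   = 10.5244

x* = (-0.5366, -1.7317), lambda* = (4.2927)
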